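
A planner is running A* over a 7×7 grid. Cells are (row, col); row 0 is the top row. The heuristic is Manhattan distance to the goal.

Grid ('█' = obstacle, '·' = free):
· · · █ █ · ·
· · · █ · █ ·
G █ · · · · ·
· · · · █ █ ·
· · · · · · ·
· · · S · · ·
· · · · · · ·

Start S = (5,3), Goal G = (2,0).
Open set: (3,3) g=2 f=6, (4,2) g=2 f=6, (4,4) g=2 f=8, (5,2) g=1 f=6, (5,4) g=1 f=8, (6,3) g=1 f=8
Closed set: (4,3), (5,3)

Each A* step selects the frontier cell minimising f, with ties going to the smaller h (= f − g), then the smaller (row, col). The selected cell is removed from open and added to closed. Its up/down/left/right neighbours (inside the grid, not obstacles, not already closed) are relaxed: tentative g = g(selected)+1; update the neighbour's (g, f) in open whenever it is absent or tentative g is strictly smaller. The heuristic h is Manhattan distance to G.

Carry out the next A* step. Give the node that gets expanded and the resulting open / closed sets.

step 1: expand (3,3) (f=6, h=4) → closed; open now [(2,3) g=3 f=6, (3,2) g=3 f=6, (4,2) g=2 f=6, (4,4) g=2 f=8, (5,2) g=1 f=6, (5,4) g=1 f=8, (6,3) g=1 f=8]

expanded=(3,3); open=[(2,3) g=3 f=6, (3,2) g=3 f=6, (4,2) g=2 f=6, (4,4) g=2 f=8, (5,2) g=1 f=6, (5,4) g=1 f=8, (6,3) g=1 f=8]; closed=[(3,3), (4,3), (5,3)]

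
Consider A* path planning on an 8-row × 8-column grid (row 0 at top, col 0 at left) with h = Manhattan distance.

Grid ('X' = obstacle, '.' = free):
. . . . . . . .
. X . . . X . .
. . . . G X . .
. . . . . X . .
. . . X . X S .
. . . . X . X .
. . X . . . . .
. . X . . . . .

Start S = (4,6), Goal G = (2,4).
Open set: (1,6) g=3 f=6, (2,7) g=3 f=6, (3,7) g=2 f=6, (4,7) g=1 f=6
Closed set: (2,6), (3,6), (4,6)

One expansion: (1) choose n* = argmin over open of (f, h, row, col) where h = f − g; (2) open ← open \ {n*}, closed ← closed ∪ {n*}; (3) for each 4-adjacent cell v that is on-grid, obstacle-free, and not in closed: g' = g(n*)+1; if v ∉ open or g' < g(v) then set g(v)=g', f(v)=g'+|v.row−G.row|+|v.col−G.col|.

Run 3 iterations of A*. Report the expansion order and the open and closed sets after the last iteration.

step 1: expand (1,6) (f=6, h=3) → closed; open now [(0,6) g=4 f=8, (1,7) g=4 f=8, (2,7) g=3 f=6, (3,7) g=2 f=6, (4,7) g=1 f=6]
step 2: expand (2,7) (f=6, h=3) → closed; open now [(0,6) g=4 f=8, (1,7) g=4 f=8, (3,7) g=2 f=6, (4,7) g=1 f=6]
step 3: expand (3,7) (f=6, h=4) → closed; open now [(0,6) g=4 f=8, (1,7) g=4 f=8, (4,7) g=1 f=6]

order=[(1,6) → (2,7) → (3,7)]; open=[(0,6) g=4 f=8, (1,7) g=4 f=8, (4,7) g=1 f=6]; closed=[(1,6), (2,6), (2,7), (3,6), (3,7), (4,6)]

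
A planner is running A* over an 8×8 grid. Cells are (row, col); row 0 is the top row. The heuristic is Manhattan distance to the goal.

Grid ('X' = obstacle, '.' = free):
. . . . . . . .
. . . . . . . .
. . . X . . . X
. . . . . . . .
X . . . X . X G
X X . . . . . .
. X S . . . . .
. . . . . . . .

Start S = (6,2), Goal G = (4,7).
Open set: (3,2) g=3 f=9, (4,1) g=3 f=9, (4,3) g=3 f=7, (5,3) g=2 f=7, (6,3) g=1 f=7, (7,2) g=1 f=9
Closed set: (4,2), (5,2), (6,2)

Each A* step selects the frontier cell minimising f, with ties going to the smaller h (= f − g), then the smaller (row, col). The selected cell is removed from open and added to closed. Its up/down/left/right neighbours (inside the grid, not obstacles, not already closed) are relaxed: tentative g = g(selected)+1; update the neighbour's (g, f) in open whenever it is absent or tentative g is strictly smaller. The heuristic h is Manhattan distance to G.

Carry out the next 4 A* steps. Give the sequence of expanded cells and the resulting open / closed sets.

order=[(4,3) → (5,3) → (5,4) → (5,5)]; open=[(3,2) g=3 f=9, (3,3) g=4 f=9, (4,1) g=3 f=9, (4,5) g=5 f=7, (5,6) g=5 f=7, (6,3) g=1 f=7, (6,4) g=4 f=9, (6,5) g=5 f=9, (7,2) g=1 f=9]; closed=[(4,2), (4,3), (5,2), (5,3), (5,4), (5,5), (6,2)]

step 1: expand (4,3) (f=7, h=4) → closed; open now [(3,2) g=3 f=9, (3,3) g=4 f=9, (4,1) g=3 f=9, (5,3) g=2 f=7, (6,3) g=1 f=7, (7,2) g=1 f=9]
step 2: expand (5,3) (f=7, h=5) → closed; open now [(3,2) g=3 f=9, (3,3) g=4 f=9, (4,1) g=3 f=9, (5,4) g=3 f=7, (6,3) g=1 f=7, (7,2) g=1 f=9]
step 3: expand (5,4) (f=7, h=4) → closed; open now [(3,2) g=3 f=9, (3,3) g=4 f=9, (4,1) g=3 f=9, (5,5) g=4 f=7, (6,3) g=1 f=7, (6,4) g=4 f=9, (7,2) g=1 f=9]
step 4: expand (5,5) (f=7, h=3) → closed; open now [(3,2) g=3 f=9, (3,3) g=4 f=9, (4,1) g=3 f=9, (4,5) g=5 f=7, (5,6) g=5 f=7, (6,3) g=1 f=7, (6,4) g=4 f=9, (6,5) g=5 f=9, (7,2) g=1 f=9]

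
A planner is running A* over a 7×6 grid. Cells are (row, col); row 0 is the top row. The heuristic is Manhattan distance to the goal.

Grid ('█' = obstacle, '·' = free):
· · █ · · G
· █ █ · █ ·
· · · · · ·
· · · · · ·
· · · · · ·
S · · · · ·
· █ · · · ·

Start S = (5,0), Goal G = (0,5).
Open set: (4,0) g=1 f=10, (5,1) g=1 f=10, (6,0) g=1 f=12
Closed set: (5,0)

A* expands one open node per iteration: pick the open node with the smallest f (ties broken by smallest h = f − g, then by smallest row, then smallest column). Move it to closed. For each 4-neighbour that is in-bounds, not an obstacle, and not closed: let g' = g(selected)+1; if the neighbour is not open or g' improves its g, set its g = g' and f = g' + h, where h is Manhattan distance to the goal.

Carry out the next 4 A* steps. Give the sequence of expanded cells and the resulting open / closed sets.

step 1: expand (4,0) (f=10, h=9) → closed; open now [(3,0) g=2 f=10, (4,1) g=2 f=10, (5,1) g=1 f=10, (6,0) g=1 f=12]
step 2: expand (3,0) (f=10, h=8) → closed; open now [(2,0) g=3 f=10, (3,1) g=3 f=10, (4,1) g=2 f=10, (5,1) g=1 f=10, (6,0) g=1 f=12]
step 3: expand (2,0) (f=10, h=7) → closed; open now [(1,0) g=4 f=10, (2,1) g=4 f=10, (3,1) g=3 f=10, (4,1) g=2 f=10, (5,1) g=1 f=10, (6,0) g=1 f=12]
step 4: expand (1,0) (f=10, h=6) → closed; open now [(0,0) g=5 f=10, (2,1) g=4 f=10, (3,1) g=3 f=10, (4,1) g=2 f=10, (5,1) g=1 f=10, (6,0) g=1 f=12]

order=[(4,0) → (3,0) → (2,0) → (1,0)]; open=[(0,0) g=5 f=10, (2,1) g=4 f=10, (3,1) g=3 f=10, (4,1) g=2 f=10, (5,1) g=1 f=10, (6,0) g=1 f=12]; closed=[(1,0), (2,0), (3,0), (4,0), (5,0)]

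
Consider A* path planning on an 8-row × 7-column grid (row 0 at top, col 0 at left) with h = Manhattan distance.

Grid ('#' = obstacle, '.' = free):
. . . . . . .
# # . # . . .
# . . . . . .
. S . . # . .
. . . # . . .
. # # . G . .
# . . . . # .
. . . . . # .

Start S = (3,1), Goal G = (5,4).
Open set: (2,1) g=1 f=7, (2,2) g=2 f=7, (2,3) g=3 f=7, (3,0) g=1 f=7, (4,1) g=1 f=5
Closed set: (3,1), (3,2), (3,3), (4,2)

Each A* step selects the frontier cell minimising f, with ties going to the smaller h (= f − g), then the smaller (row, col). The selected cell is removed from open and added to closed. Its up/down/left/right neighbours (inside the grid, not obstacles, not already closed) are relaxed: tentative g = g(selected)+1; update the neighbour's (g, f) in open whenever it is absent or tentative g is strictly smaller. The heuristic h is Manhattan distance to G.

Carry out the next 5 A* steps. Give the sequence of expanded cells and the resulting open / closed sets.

order=[(4,1) → (2,3) → (2,4) → (2,2) → (4,0)]; open=[(1,2) g=3 f=9, (1,4) g=5 f=9, (2,1) g=1 f=7, (2,5) g=5 f=9, (3,0) g=1 f=7, (5,0) g=3 f=7]; closed=[(2,2), (2,3), (2,4), (3,1), (3,2), (3,3), (4,0), (4,1), (4,2)]

step 1: expand (4,1) (f=5, h=4) → closed; open now [(2,1) g=1 f=7, (2,2) g=2 f=7, (2,3) g=3 f=7, (3,0) g=1 f=7, (4,0) g=2 f=7]
step 2: expand (2,3) (f=7, h=4) → closed; open now [(2,1) g=1 f=7, (2,2) g=2 f=7, (2,4) g=4 f=7, (3,0) g=1 f=7, (4,0) g=2 f=7]
step 3: expand (2,4) (f=7, h=3) → closed; open now [(1,4) g=5 f=9, (2,1) g=1 f=7, (2,2) g=2 f=7, (2,5) g=5 f=9, (3,0) g=1 f=7, (4,0) g=2 f=7]
step 4: expand (2,2) (f=7, h=5) → closed; open now [(1,2) g=3 f=9, (1,4) g=5 f=9, (2,1) g=1 f=7, (2,5) g=5 f=9, (3,0) g=1 f=7, (4,0) g=2 f=7]
step 5: expand (4,0) (f=7, h=5) → closed; open now [(1,2) g=3 f=9, (1,4) g=5 f=9, (2,1) g=1 f=7, (2,5) g=5 f=9, (3,0) g=1 f=7, (5,0) g=3 f=7]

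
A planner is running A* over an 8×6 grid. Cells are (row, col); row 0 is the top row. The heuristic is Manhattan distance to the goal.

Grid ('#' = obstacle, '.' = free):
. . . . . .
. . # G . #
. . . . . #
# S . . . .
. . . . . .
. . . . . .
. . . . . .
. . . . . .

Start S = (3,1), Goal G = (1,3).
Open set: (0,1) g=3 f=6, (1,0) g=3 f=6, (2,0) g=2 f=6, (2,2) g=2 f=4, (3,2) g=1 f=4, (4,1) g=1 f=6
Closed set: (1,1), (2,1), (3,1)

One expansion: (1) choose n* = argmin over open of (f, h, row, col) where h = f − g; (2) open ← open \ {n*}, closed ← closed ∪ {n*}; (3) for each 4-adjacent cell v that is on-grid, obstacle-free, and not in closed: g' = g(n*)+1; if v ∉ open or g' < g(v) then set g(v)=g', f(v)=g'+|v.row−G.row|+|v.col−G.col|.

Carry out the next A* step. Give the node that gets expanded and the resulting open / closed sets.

step 1: expand (2,2) (f=4, h=2) → closed; open now [(0,1) g=3 f=6, (1,0) g=3 f=6, (2,0) g=2 f=6, (2,3) g=3 f=4, (3,2) g=1 f=4, (4,1) g=1 f=6]

expanded=(2,2); open=[(0,1) g=3 f=6, (1,0) g=3 f=6, (2,0) g=2 f=6, (2,3) g=3 f=4, (3,2) g=1 f=4, (4,1) g=1 f=6]; closed=[(1,1), (2,1), (2,2), (3,1)]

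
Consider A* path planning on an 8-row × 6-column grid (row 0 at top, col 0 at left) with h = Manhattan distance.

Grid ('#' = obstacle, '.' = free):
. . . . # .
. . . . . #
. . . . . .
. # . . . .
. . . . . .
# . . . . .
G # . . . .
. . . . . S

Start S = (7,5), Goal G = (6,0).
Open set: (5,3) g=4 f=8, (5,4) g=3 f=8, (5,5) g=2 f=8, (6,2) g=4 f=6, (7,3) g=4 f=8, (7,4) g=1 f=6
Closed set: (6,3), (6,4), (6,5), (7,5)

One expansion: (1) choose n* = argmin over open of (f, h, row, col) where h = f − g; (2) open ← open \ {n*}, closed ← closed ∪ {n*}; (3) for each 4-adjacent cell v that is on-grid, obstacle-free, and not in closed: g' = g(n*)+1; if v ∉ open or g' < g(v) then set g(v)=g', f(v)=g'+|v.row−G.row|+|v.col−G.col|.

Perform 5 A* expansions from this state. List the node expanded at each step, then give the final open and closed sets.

step 1: expand (6,2) (f=6, h=2) → closed; open now [(5,2) g=5 f=8, (5,3) g=4 f=8, (5,4) g=3 f=8, (5,5) g=2 f=8, (7,2) g=5 f=8, (7,3) g=4 f=8, (7,4) g=1 f=6]
step 2: expand (7,4) (f=6, h=5) → closed; open now [(5,2) g=5 f=8, (5,3) g=4 f=8, (5,4) g=3 f=8, (5,5) g=2 f=8, (7,2) g=5 f=8, (7,3) g=2 f=6]
step 3: expand (7,3) (f=6, h=4) → closed; open now [(5,2) g=5 f=8, (5,3) g=4 f=8, (5,4) g=3 f=8, (5,5) g=2 f=8, (7,2) g=3 f=6]
step 4: expand (7,2) (f=6, h=3) → closed; open now [(5,2) g=5 f=8, (5,3) g=4 f=8, (5,4) g=3 f=8, (5,5) g=2 f=8, (7,1) g=4 f=6]
step 5: expand (7,1) (f=6, h=2) → closed; open now [(5,2) g=5 f=8, (5,3) g=4 f=8, (5,4) g=3 f=8, (5,5) g=2 f=8, (7,0) g=5 f=6]

order=[(6,2) → (7,4) → (7,3) → (7,2) → (7,1)]; open=[(5,2) g=5 f=8, (5,3) g=4 f=8, (5,4) g=3 f=8, (5,5) g=2 f=8, (7,0) g=5 f=6]; closed=[(6,2), (6,3), (6,4), (6,5), (7,1), (7,2), (7,3), (7,4), (7,5)]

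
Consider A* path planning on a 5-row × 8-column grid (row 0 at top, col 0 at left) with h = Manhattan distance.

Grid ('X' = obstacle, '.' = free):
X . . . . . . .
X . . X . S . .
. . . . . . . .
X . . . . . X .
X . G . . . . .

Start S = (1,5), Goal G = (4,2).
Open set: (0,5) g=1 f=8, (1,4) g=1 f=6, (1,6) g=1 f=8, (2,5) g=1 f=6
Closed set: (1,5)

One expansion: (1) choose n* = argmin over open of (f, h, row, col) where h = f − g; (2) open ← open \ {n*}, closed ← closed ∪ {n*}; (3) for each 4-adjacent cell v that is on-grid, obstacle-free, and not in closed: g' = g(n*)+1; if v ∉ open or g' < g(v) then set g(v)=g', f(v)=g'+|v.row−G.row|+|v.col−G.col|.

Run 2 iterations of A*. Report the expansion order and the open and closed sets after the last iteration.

order=[(1,4) → (2,4)]; open=[(0,4) g=2 f=8, (0,5) g=1 f=8, (1,6) g=1 f=8, (2,3) g=3 f=6, (2,5) g=1 f=6, (3,4) g=3 f=6]; closed=[(1,4), (1,5), (2,4)]

step 1: expand (1,4) (f=6, h=5) → closed; open now [(0,4) g=2 f=8, (0,5) g=1 f=8, (1,6) g=1 f=8, (2,4) g=2 f=6, (2,5) g=1 f=6]
step 2: expand (2,4) (f=6, h=4) → closed; open now [(0,4) g=2 f=8, (0,5) g=1 f=8, (1,6) g=1 f=8, (2,3) g=3 f=6, (2,5) g=1 f=6, (3,4) g=3 f=6]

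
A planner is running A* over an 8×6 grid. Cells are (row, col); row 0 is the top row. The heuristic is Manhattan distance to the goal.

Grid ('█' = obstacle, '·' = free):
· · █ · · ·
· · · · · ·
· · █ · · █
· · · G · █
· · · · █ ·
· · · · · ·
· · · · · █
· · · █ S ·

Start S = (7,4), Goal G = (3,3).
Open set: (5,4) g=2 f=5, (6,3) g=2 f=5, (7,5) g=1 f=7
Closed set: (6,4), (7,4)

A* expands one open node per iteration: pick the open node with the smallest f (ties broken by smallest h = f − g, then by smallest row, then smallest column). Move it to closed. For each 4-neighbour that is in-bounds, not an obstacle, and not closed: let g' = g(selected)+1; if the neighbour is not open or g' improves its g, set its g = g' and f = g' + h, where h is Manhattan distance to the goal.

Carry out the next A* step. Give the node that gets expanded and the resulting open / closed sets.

expanded=(5,4); open=[(5,3) g=3 f=5, (5,5) g=3 f=7, (6,3) g=2 f=5, (7,5) g=1 f=7]; closed=[(5,4), (6,4), (7,4)]

step 1: expand (5,4) (f=5, h=3) → closed; open now [(5,3) g=3 f=5, (5,5) g=3 f=7, (6,3) g=2 f=5, (7,5) g=1 f=7]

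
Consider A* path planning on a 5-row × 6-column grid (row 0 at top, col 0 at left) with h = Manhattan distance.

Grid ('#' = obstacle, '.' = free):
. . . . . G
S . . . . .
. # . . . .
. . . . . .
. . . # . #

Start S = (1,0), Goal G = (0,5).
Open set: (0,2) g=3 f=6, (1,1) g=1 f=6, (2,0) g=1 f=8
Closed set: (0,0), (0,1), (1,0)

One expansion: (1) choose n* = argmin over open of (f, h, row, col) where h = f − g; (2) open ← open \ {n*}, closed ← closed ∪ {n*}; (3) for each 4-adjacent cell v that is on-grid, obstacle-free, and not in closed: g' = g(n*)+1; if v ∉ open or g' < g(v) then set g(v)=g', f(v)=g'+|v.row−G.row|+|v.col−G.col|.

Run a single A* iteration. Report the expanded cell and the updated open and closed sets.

expanded=(0,2); open=[(0,3) g=4 f=6, (1,1) g=1 f=6, (1,2) g=4 f=8, (2,0) g=1 f=8]; closed=[(0,0), (0,1), (0,2), (1,0)]

step 1: expand (0,2) (f=6, h=3) → closed; open now [(0,3) g=4 f=6, (1,1) g=1 f=6, (1,2) g=4 f=8, (2,0) g=1 f=8]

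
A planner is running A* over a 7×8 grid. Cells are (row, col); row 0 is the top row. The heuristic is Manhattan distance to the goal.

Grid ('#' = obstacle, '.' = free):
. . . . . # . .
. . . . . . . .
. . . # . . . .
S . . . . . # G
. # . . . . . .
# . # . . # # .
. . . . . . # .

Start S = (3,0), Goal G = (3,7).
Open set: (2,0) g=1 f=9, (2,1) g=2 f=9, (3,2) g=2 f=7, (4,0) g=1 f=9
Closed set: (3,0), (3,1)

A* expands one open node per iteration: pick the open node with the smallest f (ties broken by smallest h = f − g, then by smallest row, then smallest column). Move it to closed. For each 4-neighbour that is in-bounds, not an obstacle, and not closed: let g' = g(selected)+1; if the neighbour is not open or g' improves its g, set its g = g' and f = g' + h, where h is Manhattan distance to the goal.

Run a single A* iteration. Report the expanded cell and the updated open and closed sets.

expanded=(3,2); open=[(2,0) g=1 f=9, (2,1) g=2 f=9, (2,2) g=3 f=9, (3,3) g=3 f=7, (4,0) g=1 f=9, (4,2) g=3 f=9]; closed=[(3,0), (3,1), (3,2)]

step 1: expand (3,2) (f=7, h=5) → closed; open now [(2,0) g=1 f=9, (2,1) g=2 f=9, (2,2) g=3 f=9, (3,3) g=3 f=7, (4,0) g=1 f=9, (4,2) g=3 f=9]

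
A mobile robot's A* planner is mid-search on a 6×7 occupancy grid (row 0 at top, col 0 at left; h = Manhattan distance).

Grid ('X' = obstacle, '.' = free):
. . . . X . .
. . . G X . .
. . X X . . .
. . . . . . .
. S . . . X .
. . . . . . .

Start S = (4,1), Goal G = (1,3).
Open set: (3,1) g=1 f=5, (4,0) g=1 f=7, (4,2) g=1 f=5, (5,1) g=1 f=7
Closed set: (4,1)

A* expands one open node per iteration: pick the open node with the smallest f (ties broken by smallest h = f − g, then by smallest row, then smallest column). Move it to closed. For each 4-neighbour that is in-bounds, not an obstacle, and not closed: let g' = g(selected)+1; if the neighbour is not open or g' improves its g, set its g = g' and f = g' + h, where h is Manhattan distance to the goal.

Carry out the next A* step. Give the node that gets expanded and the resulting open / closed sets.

expanded=(3,1); open=[(2,1) g=2 f=5, (3,0) g=2 f=7, (3,2) g=2 f=5, (4,0) g=1 f=7, (4,2) g=1 f=5, (5,1) g=1 f=7]; closed=[(3,1), (4,1)]

step 1: expand (3,1) (f=5, h=4) → closed; open now [(2,1) g=2 f=5, (3,0) g=2 f=7, (3,2) g=2 f=5, (4,0) g=1 f=7, (4,2) g=1 f=5, (5,1) g=1 f=7]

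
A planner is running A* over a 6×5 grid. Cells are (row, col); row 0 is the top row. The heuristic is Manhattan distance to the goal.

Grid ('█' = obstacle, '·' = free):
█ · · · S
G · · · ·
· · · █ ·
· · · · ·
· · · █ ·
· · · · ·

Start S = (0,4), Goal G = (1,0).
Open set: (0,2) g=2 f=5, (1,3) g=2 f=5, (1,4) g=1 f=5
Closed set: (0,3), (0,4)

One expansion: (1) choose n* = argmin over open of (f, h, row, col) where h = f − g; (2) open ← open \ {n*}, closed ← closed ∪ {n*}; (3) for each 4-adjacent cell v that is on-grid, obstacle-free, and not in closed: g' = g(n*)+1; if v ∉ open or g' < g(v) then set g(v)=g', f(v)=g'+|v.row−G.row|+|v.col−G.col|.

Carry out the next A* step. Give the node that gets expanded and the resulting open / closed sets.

expanded=(0,2); open=[(0,1) g=3 f=5, (1,2) g=3 f=5, (1,3) g=2 f=5, (1,4) g=1 f=5]; closed=[(0,2), (0,3), (0,4)]

step 1: expand (0,2) (f=5, h=3) → closed; open now [(0,1) g=3 f=5, (1,2) g=3 f=5, (1,3) g=2 f=5, (1,4) g=1 f=5]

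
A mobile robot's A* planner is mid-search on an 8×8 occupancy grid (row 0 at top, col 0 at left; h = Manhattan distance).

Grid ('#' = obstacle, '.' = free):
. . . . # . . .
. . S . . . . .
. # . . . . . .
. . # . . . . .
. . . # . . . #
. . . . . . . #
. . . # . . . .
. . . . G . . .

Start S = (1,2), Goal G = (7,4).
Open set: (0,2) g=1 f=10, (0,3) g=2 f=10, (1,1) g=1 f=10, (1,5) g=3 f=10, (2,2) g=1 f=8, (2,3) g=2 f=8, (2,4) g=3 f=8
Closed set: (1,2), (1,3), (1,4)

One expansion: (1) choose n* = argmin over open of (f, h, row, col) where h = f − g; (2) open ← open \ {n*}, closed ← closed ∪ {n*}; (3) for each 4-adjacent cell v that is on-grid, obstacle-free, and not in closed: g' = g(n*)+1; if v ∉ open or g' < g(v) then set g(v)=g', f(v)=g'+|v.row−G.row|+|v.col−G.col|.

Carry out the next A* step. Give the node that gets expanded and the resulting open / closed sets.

expanded=(2,4); open=[(0,2) g=1 f=10, (0,3) g=2 f=10, (1,1) g=1 f=10, (1,5) g=3 f=10, (2,2) g=1 f=8, (2,3) g=2 f=8, (2,5) g=4 f=10, (3,4) g=4 f=8]; closed=[(1,2), (1,3), (1,4), (2,4)]

step 1: expand (2,4) (f=8, h=5) → closed; open now [(0,2) g=1 f=10, (0,3) g=2 f=10, (1,1) g=1 f=10, (1,5) g=3 f=10, (2,2) g=1 f=8, (2,3) g=2 f=8, (2,5) g=4 f=10, (3,4) g=4 f=8]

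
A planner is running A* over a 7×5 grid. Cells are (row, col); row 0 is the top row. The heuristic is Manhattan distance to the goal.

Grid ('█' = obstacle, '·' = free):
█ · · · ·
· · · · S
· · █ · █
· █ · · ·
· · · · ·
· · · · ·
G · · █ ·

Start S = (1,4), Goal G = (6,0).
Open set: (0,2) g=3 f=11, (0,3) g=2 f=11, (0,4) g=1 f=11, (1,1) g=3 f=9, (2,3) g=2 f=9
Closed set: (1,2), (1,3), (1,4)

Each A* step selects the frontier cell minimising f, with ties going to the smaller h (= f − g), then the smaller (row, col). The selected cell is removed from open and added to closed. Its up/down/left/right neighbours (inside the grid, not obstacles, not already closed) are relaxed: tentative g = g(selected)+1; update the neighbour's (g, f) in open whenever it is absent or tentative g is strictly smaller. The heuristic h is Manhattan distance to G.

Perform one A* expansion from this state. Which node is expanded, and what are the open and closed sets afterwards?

expanded=(1,1); open=[(0,1) g=4 f=11, (0,2) g=3 f=11, (0,3) g=2 f=11, (0,4) g=1 f=11, (1,0) g=4 f=9, (2,1) g=4 f=9, (2,3) g=2 f=9]; closed=[(1,1), (1,2), (1,3), (1,4)]

step 1: expand (1,1) (f=9, h=6) → closed; open now [(0,1) g=4 f=11, (0,2) g=3 f=11, (0,3) g=2 f=11, (0,4) g=1 f=11, (1,0) g=4 f=9, (2,1) g=4 f=9, (2,3) g=2 f=9]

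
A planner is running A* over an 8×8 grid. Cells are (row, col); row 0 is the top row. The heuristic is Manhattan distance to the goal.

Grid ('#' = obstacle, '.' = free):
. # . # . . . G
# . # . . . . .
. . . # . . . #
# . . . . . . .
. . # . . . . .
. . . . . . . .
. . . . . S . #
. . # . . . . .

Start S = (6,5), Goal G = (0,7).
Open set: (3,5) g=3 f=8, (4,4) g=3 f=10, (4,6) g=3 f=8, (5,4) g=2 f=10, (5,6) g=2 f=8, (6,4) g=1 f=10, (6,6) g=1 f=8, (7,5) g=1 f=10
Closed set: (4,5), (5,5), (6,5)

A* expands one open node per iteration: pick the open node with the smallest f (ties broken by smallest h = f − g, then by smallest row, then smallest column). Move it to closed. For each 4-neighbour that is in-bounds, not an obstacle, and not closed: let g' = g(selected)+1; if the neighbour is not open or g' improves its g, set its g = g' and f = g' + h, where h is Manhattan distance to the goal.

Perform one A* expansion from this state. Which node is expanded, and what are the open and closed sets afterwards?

expanded=(3,5); open=[(2,5) g=4 f=8, (3,4) g=4 f=10, (3,6) g=4 f=8, (4,4) g=3 f=10, (4,6) g=3 f=8, (5,4) g=2 f=10, (5,6) g=2 f=8, (6,4) g=1 f=10, (6,6) g=1 f=8, (7,5) g=1 f=10]; closed=[(3,5), (4,5), (5,5), (6,5)]

step 1: expand (3,5) (f=8, h=5) → closed; open now [(2,5) g=4 f=8, (3,4) g=4 f=10, (3,6) g=4 f=8, (4,4) g=3 f=10, (4,6) g=3 f=8, (5,4) g=2 f=10, (5,6) g=2 f=8, (6,4) g=1 f=10, (6,6) g=1 f=8, (7,5) g=1 f=10]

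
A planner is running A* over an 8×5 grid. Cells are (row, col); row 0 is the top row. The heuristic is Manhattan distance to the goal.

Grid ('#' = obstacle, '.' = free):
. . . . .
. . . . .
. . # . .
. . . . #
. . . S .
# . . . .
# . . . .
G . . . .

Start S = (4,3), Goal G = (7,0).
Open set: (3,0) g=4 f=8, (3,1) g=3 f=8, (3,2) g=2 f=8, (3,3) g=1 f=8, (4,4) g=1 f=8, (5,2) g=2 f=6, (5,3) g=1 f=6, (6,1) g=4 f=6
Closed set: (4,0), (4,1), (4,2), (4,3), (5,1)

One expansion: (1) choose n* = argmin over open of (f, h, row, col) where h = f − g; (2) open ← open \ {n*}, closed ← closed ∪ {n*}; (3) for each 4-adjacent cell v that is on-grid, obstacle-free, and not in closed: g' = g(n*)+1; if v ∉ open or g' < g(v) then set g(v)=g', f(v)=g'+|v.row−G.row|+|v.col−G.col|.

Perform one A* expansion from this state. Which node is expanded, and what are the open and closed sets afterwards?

expanded=(6,1); open=[(3,0) g=4 f=8, (3,1) g=3 f=8, (3,2) g=2 f=8, (3,3) g=1 f=8, (4,4) g=1 f=8, (5,2) g=2 f=6, (5,3) g=1 f=6, (6,2) g=5 f=8, (7,1) g=5 f=6]; closed=[(4,0), (4,1), (4,2), (4,3), (5,1), (6,1)]

step 1: expand (6,1) (f=6, h=2) → closed; open now [(3,0) g=4 f=8, (3,1) g=3 f=8, (3,2) g=2 f=8, (3,3) g=1 f=8, (4,4) g=1 f=8, (5,2) g=2 f=6, (5,3) g=1 f=6, (6,2) g=5 f=8, (7,1) g=5 f=6]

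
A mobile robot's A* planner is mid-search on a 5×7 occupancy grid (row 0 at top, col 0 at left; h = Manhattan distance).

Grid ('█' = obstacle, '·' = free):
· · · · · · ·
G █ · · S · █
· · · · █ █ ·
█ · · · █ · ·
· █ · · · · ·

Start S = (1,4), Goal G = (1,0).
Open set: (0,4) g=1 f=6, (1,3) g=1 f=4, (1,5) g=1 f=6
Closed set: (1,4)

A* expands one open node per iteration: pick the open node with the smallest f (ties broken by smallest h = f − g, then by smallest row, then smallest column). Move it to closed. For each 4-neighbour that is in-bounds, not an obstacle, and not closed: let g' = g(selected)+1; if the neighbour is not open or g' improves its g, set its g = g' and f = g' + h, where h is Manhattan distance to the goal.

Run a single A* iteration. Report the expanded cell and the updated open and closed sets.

step 1: expand (1,3) (f=4, h=3) → closed; open now [(0,3) g=2 f=6, (0,4) g=1 f=6, (1,2) g=2 f=4, (1,5) g=1 f=6, (2,3) g=2 f=6]

expanded=(1,3); open=[(0,3) g=2 f=6, (0,4) g=1 f=6, (1,2) g=2 f=4, (1,5) g=1 f=6, (2,3) g=2 f=6]; closed=[(1,3), (1,4)]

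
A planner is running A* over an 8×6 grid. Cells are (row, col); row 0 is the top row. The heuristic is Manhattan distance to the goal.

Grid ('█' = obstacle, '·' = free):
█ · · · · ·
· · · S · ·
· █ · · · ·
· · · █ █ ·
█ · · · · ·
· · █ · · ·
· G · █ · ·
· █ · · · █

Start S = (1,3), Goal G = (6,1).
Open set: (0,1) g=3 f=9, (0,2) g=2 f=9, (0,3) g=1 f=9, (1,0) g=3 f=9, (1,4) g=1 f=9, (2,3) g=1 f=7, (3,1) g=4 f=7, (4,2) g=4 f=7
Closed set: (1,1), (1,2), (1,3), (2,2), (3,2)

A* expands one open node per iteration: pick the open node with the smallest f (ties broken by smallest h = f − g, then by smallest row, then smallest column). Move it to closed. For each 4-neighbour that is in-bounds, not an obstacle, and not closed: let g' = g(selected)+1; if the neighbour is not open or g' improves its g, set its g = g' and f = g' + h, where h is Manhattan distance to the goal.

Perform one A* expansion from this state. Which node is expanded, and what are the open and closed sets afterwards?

step 1: expand (3,1) (f=7, h=3) → closed; open now [(0,1) g=3 f=9, (0,2) g=2 f=9, (0,3) g=1 f=9, (1,0) g=3 f=9, (1,4) g=1 f=9, (2,3) g=1 f=7, (3,0) g=5 f=9, (4,1) g=5 f=7, (4,2) g=4 f=7]

expanded=(3,1); open=[(0,1) g=3 f=9, (0,2) g=2 f=9, (0,3) g=1 f=9, (1,0) g=3 f=9, (1,4) g=1 f=9, (2,3) g=1 f=7, (3,0) g=5 f=9, (4,1) g=5 f=7, (4,2) g=4 f=7]; closed=[(1,1), (1,2), (1,3), (2,2), (3,1), (3,2)]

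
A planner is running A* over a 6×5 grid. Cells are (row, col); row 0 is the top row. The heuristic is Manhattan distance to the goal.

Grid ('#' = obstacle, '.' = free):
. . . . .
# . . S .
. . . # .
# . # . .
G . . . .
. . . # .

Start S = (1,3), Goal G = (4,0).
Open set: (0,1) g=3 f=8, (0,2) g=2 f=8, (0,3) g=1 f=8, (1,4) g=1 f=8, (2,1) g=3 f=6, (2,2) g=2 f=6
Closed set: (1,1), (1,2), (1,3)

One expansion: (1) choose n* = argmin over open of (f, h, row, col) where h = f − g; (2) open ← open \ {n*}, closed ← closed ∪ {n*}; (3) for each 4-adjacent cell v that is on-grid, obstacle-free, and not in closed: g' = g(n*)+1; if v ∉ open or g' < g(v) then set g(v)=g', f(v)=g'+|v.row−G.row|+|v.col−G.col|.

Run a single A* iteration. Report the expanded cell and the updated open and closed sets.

step 1: expand (2,1) (f=6, h=3) → closed; open now [(0,1) g=3 f=8, (0,2) g=2 f=8, (0,3) g=1 f=8, (1,4) g=1 f=8, (2,0) g=4 f=6, (2,2) g=2 f=6, (3,1) g=4 f=6]

expanded=(2,1); open=[(0,1) g=3 f=8, (0,2) g=2 f=8, (0,3) g=1 f=8, (1,4) g=1 f=8, (2,0) g=4 f=6, (2,2) g=2 f=6, (3,1) g=4 f=6]; closed=[(1,1), (1,2), (1,3), (2,1)]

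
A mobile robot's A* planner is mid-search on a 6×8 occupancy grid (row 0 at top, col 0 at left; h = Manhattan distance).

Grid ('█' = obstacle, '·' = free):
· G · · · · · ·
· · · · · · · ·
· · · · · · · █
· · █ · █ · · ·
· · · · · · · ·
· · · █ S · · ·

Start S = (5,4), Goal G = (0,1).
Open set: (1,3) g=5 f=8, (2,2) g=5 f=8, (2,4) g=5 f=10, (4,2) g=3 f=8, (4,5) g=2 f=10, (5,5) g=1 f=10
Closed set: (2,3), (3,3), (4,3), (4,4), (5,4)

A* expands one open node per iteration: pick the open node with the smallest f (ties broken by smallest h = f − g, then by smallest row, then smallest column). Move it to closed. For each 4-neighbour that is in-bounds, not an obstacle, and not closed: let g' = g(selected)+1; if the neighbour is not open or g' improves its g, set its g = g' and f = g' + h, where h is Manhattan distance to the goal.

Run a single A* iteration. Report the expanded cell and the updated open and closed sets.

step 1: expand (1,3) (f=8, h=3) → closed; open now [(0,3) g=6 f=8, (1,2) g=6 f=8, (1,4) g=6 f=10, (2,2) g=5 f=8, (2,4) g=5 f=10, (4,2) g=3 f=8, (4,5) g=2 f=10, (5,5) g=1 f=10]

expanded=(1,3); open=[(0,3) g=6 f=8, (1,2) g=6 f=8, (1,4) g=6 f=10, (2,2) g=5 f=8, (2,4) g=5 f=10, (4,2) g=3 f=8, (4,5) g=2 f=10, (5,5) g=1 f=10]; closed=[(1,3), (2,3), (3,3), (4,3), (4,4), (5,4)]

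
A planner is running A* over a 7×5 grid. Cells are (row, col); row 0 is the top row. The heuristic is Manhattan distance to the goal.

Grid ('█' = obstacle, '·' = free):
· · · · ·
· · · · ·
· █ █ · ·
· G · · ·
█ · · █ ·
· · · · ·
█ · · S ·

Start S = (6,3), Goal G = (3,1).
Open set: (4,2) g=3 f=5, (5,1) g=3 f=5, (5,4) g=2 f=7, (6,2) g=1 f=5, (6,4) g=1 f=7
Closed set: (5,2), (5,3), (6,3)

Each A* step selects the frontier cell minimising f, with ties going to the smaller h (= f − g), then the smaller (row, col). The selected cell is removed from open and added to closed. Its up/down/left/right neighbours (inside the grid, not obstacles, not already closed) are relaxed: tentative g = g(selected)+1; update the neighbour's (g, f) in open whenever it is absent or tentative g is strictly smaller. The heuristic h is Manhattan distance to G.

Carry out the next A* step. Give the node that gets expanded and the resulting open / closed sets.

step 1: expand (4,2) (f=5, h=2) → closed; open now [(3,2) g=4 f=5, (4,1) g=4 f=5, (5,1) g=3 f=5, (5,4) g=2 f=7, (6,2) g=1 f=5, (6,4) g=1 f=7]

expanded=(4,2); open=[(3,2) g=4 f=5, (4,1) g=4 f=5, (5,1) g=3 f=5, (5,4) g=2 f=7, (6,2) g=1 f=5, (6,4) g=1 f=7]; closed=[(4,2), (5,2), (5,3), (6,3)]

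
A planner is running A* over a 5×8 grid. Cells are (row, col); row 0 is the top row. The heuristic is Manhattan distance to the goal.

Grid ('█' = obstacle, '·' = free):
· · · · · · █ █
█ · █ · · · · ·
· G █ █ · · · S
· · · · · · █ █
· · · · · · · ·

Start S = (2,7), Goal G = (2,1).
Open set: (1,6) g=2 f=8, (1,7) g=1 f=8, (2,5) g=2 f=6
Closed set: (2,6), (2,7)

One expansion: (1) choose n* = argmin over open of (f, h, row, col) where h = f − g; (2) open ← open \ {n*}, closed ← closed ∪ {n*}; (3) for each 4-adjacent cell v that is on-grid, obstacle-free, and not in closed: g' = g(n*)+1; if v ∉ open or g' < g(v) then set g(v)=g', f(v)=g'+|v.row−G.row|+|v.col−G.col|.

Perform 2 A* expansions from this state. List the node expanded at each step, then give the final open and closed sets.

step 1: expand (2,5) (f=6, h=4) → closed; open now [(1,5) g=3 f=8, (1,6) g=2 f=8, (1,7) g=1 f=8, (2,4) g=3 f=6, (3,5) g=3 f=8]
step 2: expand (2,4) (f=6, h=3) → closed; open now [(1,4) g=4 f=8, (1,5) g=3 f=8, (1,6) g=2 f=8, (1,7) g=1 f=8, (3,4) g=4 f=8, (3,5) g=3 f=8]

order=[(2,5) → (2,4)]; open=[(1,4) g=4 f=8, (1,5) g=3 f=8, (1,6) g=2 f=8, (1,7) g=1 f=8, (3,4) g=4 f=8, (3,5) g=3 f=8]; closed=[(2,4), (2,5), (2,6), (2,7)]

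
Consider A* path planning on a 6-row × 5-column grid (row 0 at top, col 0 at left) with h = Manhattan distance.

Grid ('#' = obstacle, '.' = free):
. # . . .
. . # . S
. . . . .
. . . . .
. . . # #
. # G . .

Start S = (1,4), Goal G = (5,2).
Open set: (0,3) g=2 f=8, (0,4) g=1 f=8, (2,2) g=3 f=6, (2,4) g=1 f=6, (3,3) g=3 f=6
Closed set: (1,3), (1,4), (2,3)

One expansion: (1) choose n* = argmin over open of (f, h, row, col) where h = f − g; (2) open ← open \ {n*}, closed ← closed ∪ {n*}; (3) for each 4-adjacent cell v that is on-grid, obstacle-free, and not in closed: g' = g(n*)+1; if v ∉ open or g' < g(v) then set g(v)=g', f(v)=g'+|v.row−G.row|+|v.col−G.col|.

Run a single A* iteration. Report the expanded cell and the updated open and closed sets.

step 1: expand (2,2) (f=6, h=3) → closed; open now [(0,3) g=2 f=8, (0,4) g=1 f=8, (2,1) g=4 f=8, (2,4) g=1 f=6, (3,2) g=4 f=6, (3,3) g=3 f=6]

expanded=(2,2); open=[(0,3) g=2 f=8, (0,4) g=1 f=8, (2,1) g=4 f=8, (2,4) g=1 f=6, (3,2) g=4 f=6, (3,3) g=3 f=6]; closed=[(1,3), (1,4), (2,2), (2,3)]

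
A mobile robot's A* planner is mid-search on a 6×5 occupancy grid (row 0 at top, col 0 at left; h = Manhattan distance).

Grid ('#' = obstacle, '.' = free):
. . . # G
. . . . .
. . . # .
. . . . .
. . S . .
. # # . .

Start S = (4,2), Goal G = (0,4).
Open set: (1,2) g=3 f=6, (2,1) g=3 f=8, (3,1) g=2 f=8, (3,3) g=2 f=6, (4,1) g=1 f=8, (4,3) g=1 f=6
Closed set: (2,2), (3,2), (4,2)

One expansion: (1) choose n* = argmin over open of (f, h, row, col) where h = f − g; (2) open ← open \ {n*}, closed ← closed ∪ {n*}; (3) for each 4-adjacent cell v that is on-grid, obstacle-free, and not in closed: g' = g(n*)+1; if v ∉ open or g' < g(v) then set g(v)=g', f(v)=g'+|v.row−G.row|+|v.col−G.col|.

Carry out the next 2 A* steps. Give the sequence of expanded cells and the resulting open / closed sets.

step 1: expand (1,2) (f=6, h=3) → closed; open now [(0,2) g=4 f=6, (1,1) g=4 f=8, (1,3) g=4 f=6, (2,1) g=3 f=8, (3,1) g=2 f=8, (3,3) g=2 f=6, (4,1) g=1 f=8, (4,3) g=1 f=6]
step 2: expand (0,2) (f=6, h=2) → closed; open now [(0,1) g=5 f=8, (1,1) g=4 f=8, (1,3) g=4 f=6, (2,1) g=3 f=8, (3,1) g=2 f=8, (3,3) g=2 f=6, (4,1) g=1 f=8, (4,3) g=1 f=6]

order=[(1,2) → (0,2)]; open=[(0,1) g=5 f=8, (1,1) g=4 f=8, (1,3) g=4 f=6, (2,1) g=3 f=8, (3,1) g=2 f=8, (3,3) g=2 f=6, (4,1) g=1 f=8, (4,3) g=1 f=6]; closed=[(0,2), (1,2), (2,2), (3,2), (4,2)]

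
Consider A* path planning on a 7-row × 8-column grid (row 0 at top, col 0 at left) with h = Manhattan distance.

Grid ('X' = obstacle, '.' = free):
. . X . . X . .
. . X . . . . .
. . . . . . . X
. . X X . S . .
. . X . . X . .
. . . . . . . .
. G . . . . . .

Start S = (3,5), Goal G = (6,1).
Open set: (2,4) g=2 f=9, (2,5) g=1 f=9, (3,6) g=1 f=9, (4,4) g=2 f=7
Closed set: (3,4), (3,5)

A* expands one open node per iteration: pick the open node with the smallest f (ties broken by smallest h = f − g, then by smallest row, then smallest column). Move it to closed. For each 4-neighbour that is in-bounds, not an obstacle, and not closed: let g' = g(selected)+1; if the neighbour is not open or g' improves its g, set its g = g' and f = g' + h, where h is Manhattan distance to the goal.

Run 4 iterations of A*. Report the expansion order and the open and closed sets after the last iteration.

step 1: expand (4,4) (f=7, h=5) → closed; open now [(2,4) g=2 f=9, (2,5) g=1 f=9, (3,6) g=1 f=9, (4,3) g=3 f=7, (5,4) g=3 f=7]
step 2: expand (4,3) (f=7, h=4) → closed; open now [(2,4) g=2 f=9, (2,5) g=1 f=9, (3,6) g=1 f=9, (5,3) g=4 f=7, (5,4) g=3 f=7]
step 3: expand (5,3) (f=7, h=3) → closed; open now [(2,4) g=2 f=9, (2,5) g=1 f=9, (3,6) g=1 f=9, (5,2) g=5 f=7, (5,4) g=3 f=7, (6,3) g=5 f=7]
step 4: expand (5,2) (f=7, h=2) → closed; open now [(2,4) g=2 f=9, (2,5) g=1 f=9, (3,6) g=1 f=9, (5,1) g=6 f=7, (5,4) g=3 f=7, (6,2) g=6 f=7, (6,3) g=5 f=7]

order=[(4,4) → (4,3) → (5,3) → (5,2)]; open=[(2,4) g=2 f=9, (2,5) g=1 f=9, (3,6) g=1 f=9, (5,1) g=6 f=7, (5,4) g=3 f=7, (6,2) g=6 f=7, (6,3) g=5 f=7]; closed=[(3,4), (3,5), (4,3), (4,4), (5,2), (5,3)]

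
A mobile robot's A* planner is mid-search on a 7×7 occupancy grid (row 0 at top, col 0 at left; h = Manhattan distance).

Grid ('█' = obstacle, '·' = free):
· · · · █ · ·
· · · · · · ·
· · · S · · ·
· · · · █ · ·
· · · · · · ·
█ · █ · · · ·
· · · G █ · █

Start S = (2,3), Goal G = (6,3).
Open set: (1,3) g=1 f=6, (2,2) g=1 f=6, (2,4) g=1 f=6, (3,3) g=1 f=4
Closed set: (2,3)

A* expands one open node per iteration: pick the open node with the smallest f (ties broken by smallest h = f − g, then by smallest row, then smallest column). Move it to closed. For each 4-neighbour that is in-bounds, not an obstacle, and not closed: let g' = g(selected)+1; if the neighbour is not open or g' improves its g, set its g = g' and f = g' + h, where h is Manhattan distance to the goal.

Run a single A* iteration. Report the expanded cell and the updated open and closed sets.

step 1: expand (3,3) (f=4, h=3) → closed; open now [(1,3) g=1 f=6, (2,2) g=1 f=6, (2,4) g=1 f=6, (3,2) g=2 f=6, (4,3) g=2 f=4]

expanded=(3,3); open=[(1,3) g=1 f=6, (2,2) g=1 f=6, (2,4) g=1 f=6, (3,2) g=2 f=6, (4,3) g=2 f=4]; closed=[(2,3), (3,3)]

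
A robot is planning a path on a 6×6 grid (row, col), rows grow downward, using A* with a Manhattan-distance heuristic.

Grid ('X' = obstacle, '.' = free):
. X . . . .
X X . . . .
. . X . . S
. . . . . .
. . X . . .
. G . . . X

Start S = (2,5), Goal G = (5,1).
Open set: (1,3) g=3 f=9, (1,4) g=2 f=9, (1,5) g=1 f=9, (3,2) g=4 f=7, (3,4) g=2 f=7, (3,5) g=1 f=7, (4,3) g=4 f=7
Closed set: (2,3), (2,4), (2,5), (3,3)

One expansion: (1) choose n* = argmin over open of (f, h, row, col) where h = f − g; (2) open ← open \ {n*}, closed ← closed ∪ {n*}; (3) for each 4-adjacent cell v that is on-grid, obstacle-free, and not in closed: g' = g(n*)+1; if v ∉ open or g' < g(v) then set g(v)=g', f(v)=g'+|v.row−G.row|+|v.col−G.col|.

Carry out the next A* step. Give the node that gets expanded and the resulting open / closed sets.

expanded=(3,2); open=[(1,3) g=3 f=9, (1,4) g=2 f=9, (1,5) g=1 f=9, (3,1) g=5 f=7, (3,4) g=2 f=7, (3,5) g=1 f=7, (4,3) g=4 f=7]; closed=[(2,3), (2,4), (2,5), (3,2), (3,3)]

step 1: expand (3,2) (f=7, h=3) → closed; open now [(1,3) g=3 f=9, (1,4) g=2 f=9, (1,5) g=1 f=9, (3,1) g=5 f=7, (3,4) g=2 f=7, (3,5) g=1 f=7, (4,3) g=4 f=7]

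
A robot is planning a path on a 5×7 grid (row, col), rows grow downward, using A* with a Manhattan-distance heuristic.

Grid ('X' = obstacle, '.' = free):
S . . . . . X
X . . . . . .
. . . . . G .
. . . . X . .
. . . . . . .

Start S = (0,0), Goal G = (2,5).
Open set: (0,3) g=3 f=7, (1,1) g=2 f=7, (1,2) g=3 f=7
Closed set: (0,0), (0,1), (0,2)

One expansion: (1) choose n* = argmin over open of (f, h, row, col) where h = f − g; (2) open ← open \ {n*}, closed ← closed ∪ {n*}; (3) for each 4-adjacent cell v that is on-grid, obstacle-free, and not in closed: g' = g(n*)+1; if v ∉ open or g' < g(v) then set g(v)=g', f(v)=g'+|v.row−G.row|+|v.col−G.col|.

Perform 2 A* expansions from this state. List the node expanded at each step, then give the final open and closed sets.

order=[(0,3) → (0,4)]; open=[(0,5) g=5 f=7, (1,1) g=2 f=7, (1,2) g=3 f=7, (1,3) g=4 f=7, (1,4) g=5 f=7]; closed=[(0,0), (0,1), (0,2), (0,3), (0,4)]

step 1: expand (0,3) (f=7, h=4) → closed; open now [(0,4) g=4 f=7, (1,1) g=2 f=7, (1,2) g=3 f=7, (1,3) g=4 f=7]
step 2: expand (0,4) (f=7, h=3) → closed; open now [(0,5) g=5 f=7, (1,1) g=2 f=7, (1,2) g=3 f=7, (1,3) g=4 f=7, (1,4) g=5 f=7]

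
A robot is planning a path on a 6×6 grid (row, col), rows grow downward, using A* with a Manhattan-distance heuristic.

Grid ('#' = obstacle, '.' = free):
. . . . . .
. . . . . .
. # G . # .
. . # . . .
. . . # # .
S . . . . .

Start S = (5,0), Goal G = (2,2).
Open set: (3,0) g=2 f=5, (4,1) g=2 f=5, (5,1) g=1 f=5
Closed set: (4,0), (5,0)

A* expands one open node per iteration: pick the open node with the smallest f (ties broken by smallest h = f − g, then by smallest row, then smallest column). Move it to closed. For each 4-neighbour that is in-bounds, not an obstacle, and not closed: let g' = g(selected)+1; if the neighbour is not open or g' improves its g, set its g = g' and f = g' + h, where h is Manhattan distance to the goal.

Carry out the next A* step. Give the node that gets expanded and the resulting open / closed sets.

expanded=(3,0); open=[(2,0) g=3 f=5, (3,1) g=3 f=5, (4,1) g=2 f=5, (5,1) g=1 f=5]; closed=[(3,0), (4,0), (5,0)]

step 1: expand (3,0) (f=5, h=3) → closed; open now [(2,0) g=3 f=5, (3,1) g=3 f=5, (4,1) g=2 f=5, (5,1) g=1 f=5]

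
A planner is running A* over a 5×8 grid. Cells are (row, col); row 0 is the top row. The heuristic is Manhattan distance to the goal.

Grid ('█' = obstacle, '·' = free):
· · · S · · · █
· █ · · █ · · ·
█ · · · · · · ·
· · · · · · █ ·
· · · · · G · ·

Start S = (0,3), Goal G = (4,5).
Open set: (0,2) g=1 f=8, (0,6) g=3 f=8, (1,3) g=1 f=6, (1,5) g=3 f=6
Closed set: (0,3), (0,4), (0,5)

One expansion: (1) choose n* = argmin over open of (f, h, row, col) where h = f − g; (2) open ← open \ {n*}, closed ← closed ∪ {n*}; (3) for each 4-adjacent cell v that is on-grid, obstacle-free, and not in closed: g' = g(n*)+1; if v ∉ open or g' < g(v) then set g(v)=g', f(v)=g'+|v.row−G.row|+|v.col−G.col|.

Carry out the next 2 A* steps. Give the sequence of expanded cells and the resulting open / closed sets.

order=[(1,5) → (2,5)]; open=[(0,2) g=1 f=8, (0,6) g=3 f=8, (1,3) g=1 f=6, (1,6) g=4 f=8, (2,4) g=5 f=8, (2,6) g=5 f=8, (3,5) g=5 f=6]; closed=[(0,3), (0,4), (0,5), (1,5), (2,5)]

step 1: expand (1,5) (f=6, h=3) → closed; open now [(0,2) g=1 f=8, (0,6) g=3 f=8, (1,3) g=1 f=6, (1,6) g=4 f=8, (2,5) g=4 f=6]
step 2: expand (2,5) (f=6, h=2) → closed; open now [(0,2) g=1 f=8, (0,6) g=3 f=8, (1,3) g=1 f=6, (1,6) g=4 f=8, (2,4) g=5 f=8, (2,6) g=5 f=8, (3,5) g=5 f=6]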